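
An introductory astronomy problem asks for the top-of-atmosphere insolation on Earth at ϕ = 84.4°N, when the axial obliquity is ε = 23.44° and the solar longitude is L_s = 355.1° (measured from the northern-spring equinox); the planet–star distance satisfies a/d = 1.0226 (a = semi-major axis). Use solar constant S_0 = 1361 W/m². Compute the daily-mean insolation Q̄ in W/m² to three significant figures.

Q̄ ≈ 22.8 W/m²

Solar declination: sin δ = sin ε · sin L_s = sin 23.44° × sin 355.1° = -0.03398, so δ = -1.947°.
cos h₀ = −tan(+84.4°) tan(-1.947°) = 0.3467, h₀ = 1.2167 rad.
Bracket: h₀ sin ϕ sin δ + cos ϕ cos δ sin h₀ = 1.2167×0.99523×-0.03398 + 0.09758×0.99942×0.93796 = -0.041146 + 0.091473 = 0.050327.
Inverse-square distance factor (a/d)² = 1.0226² = 1.045711.
Q̄ = (S_0/π) × 1.045711 × [bracket] = (1361/π) × 1.045711 × 0.050327 = 22.80 W/m².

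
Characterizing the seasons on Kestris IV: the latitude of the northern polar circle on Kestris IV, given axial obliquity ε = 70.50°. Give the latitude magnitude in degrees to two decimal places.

The polar circle is the lowest latitude that experiences at least one full rotation of continuous daylight at the northern-summer solstice; it lies at |φ| = 90° − ε = 90° − 70.50° = 19.50°.

19.50°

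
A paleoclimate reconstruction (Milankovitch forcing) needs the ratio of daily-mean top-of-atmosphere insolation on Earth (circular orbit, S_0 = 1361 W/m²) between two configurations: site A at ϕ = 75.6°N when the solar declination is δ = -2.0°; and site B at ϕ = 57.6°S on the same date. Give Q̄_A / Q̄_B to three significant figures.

— Configuration A (ϕ=+75.6°):
cos h₀ = −tan(+75.6°) tan(-2.000°) = 0.1360, h₀ = 1.4344 rad.
Bracket: h₀ sin ϕ sin δ + cos ϕ cos δ sin h₀ = 1.4344×0.96858×-0.03490 + 0.24869×0.99939×0.99071 = -0.048488 + 0.246229 = 0.197741.
Q̄ = (S_0/π) × [bracket] = (1361/π) × 0.197741 = 85.665 W/m².
— Configuration B (ϕ=-57.6°):
cos h₀ = −tan(-57.6°) tan(-2.000°) = -0.0550, h₀ = 1.6259 rad.
Bracket: h₀ sin ϕ sin δ + cos ϕ cos δ sin h₀ = 1.6259×-0.84433×-0.03490 + 0.53583×0.99939×0.99848 = 0.047911 + 0.534689 = 0.582600.
Q̄ = (S_0/π) × [bracket] = (1361/π) × 0.582600 = 252.39 W/m².
Ratio Q̄_A / Q̄_B = 85.665 / 252.39 = 0.3394.

Q̄_A / Q̄_B ≈ 0.339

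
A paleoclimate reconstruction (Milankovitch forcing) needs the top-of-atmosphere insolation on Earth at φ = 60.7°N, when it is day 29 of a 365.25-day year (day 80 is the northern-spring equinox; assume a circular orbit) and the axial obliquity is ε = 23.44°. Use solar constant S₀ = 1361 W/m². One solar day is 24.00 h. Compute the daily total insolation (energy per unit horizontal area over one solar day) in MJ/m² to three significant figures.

Solar longitude: λ_s = 360° × (29 − 80)/365.25 = -50.267°, i.e. -50.267° + 360° = 309.733°.
sin δ = sin 23.44° × sin 309.733° = -0.30591, so δ = -17.813°.
cos H₀ = −tan(+60.7°) tan(-17.813°) = 0.5726, H₀ = 0.9611 rad.
Bracket: H₀ sin φ sin δ + cos φ cos δ sin H₀ = 0.9611×0.87207×-0.30591 + 0.48938×0.95206×0.81985 = -0.256397 + 0.381984 = 0.125587.
Q̄ = (S₀/π) × [bracket] = (1361/π) × 0.125587 = 54.407 W/m².
Daily total = Q̄ × 24.00 h × 3600 s/h = 54.407 × 24.00 × 3600 / 10⁶ = 4.701 MJ/m².

4.70 MJ/m²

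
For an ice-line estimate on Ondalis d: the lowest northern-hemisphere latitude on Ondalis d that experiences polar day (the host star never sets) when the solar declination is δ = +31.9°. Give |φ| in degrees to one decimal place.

|φ| = 58.1°

Polar day requires cos H₀ = −tan φ tan δ ≤ −1, i.e. tan φ tan δ ≥ 1.
The boundary is |tan φ| · |tan δ| = 1, so |φ| = 90° − |δ| = 90° − 31.9° = 58.1° in the northern hemisphere.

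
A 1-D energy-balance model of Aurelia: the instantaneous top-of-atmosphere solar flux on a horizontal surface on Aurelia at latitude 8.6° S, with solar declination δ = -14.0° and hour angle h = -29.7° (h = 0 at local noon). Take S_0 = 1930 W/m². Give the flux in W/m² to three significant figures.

cos θ_z = sin ϕ sin δ + cos ϕ cos δ cos h = 0.036176 + 0.833353 = 0.869529.
Flux = S_0 · cos θ_z = 1930 × 0.869529 = 1678 W/m².

1.68e+03 W/m²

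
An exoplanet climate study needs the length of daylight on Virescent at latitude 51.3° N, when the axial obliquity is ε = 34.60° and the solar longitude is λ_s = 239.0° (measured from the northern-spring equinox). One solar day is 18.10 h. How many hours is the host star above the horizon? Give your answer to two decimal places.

Solar declination: sin δ = sin ε · sin λ_s = sin 34.60° × sin 239.0° = -0.48674, so δ = -29.126°.
cos H₀ = −tan φ · tan δ = −tan(+51.3°) × tan(-29.126°) = 0.6955, so H₀ = 0.8017 rad = 45.93°.
Daylight = 2H₀/(2π) × 18.10 h = (0.8017/π) × 18.10 = 4.62 h.

4.62 h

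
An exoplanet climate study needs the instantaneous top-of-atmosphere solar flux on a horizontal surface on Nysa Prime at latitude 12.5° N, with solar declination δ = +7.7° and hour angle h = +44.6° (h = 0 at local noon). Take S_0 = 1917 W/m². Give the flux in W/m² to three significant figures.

1.38e+03 W/m²

cos θ_z = sin ϕ sin δ + cos ϕ cos δ cos h = 0.029000 + 0.688880 = 0.717880.
Flux = S_0 · cos θ_z = 1917 × 0.717880 = 1376 W/m².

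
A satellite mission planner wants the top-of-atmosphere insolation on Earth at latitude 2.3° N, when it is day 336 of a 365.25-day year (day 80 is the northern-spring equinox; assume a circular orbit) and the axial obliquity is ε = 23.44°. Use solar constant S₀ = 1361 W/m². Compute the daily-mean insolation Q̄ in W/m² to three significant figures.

Solar longitude: λ_s = 360° × (336 − 80)/365.25 = 252.320°.
sin δ = sin 23.44° × sin 252.320° = -0.37900, so δ = -22.272°.
cos H₀ = −tan(+2.3°) tan(-22.272°) = 0.0164, H₀ = 1.5543 rad.
Bracket: H₀ sin φ sin δ + cos φ cos δ sin H₀ = 1.5543×0.04013×-0.37900 + 0.99919×0.92540×0.99986 = -0.023640 + 0.924521 = 0.900881.
Q̄ = (S₀/π) × [bracket] = (1361/π) × 0.900881 = 390.3 W/m².

Q̄ ≈ 390 W/m²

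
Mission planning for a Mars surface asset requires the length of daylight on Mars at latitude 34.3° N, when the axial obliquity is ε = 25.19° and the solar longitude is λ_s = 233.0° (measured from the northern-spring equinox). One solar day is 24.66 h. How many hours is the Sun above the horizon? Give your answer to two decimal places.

10.37 h

Solar declination: sin δ = sin ε · sin λ_s = sin 25.19° × sin 233.0° = -0.33992, so δ = -19.872°.
cos H₀ = −tan φ · tan δ = −tan(+34.3°) × tan(-19.872°) = 0.2466, so H₀ = 1.3217 rad = 75.73°.
Daylight = 2H₀/(2π) × 24.66 h = (1.3217/π) × 24.66 = 10.37 h.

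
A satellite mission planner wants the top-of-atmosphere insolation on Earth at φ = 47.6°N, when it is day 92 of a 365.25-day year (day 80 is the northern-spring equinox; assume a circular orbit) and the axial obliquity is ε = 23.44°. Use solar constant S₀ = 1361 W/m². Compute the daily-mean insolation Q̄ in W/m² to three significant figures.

Solar longitude: λ_s = 360° × (92 − 80)/365.25 = 11.828°.
sin δ = sin 23.44° × sin 11.828° = 0.08153, so δ = +4.677°.
cos H₀ = −tan(+47.6°) tan(+4.677°) = -0.0896, H₀ = 1.6605 rad.
Bracket: H₀ sin φ sin δ + cos φ cos δ sin H₀ = 1.6605×0.73846×0.08153 + 0.67430×0.99667×0.99598 = 0.099973 + 0.669353 = 0.769326.
Q̄ = (S₀/π) × [bracket] = (1361/π) × 0.769326 = 333.3 W/m².

Q̄ ≈ 333 W/m²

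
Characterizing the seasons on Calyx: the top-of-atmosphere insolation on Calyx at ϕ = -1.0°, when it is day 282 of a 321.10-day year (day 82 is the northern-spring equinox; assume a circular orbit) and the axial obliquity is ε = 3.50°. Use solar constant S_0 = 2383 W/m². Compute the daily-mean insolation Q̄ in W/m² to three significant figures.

Solar longitude: L_s = 360° × (282 − 82)/321.10 = 224.229°.
sin δ = sin 3.50° × sin 224.229° = -0.04258, so δ = -2.441°.
cos h₀ = −tan(-1.0°) tan(-2.441°) = -0.0007, h₀ = 1.5715 rad.
Bracket: h₀ sin ϕ sin δ + cos ϕ cos δ sin h₀ = 1.5715×-0.01745×-0.04258 + 0.99985×0.99909×1.00000 = 0.001168 + 0.998940 = 1.000108.
Q̄ = (S_0/π) × [bracket] = (2383/π) × 1.000108 = 758.6 W/m².

Q̄ ≈ 759 W/m²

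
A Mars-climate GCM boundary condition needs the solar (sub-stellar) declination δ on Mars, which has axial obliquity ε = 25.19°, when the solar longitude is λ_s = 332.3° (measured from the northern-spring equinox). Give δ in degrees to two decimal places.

sin δ = sin ε · sin λ_s = sin 25.19° × sin 332.3° = -0.197847.
δ = arcsin(-0.197847) = -11.41°.

δ = -11.41°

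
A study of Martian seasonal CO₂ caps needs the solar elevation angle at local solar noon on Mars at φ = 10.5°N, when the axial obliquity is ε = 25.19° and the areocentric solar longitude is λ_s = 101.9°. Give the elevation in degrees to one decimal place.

75.9°

sin δ = sin 25.19° × sin 101.9° = 0.41647, so δ = +24.612°.
At local noon the hour angle is zero, so the zenith angle equals |φ − δ| = |+10.5° − (+24.612°)| = 14.112°.
Elevation = 90° − 14.112° = 75.9°.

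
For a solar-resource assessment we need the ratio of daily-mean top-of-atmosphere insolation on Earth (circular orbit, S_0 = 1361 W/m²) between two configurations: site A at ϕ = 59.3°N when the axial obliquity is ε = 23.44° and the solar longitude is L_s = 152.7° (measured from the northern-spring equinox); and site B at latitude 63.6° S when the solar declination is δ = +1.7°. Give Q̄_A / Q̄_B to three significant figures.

— Configuration A (ϕ=+59.3°):
Solar declination: sin δ = sin ε · sin L_s = sin 23.44° × sin 152.7° = 0.18245, so δ = +10.512°.
cos h₀ = −tan(+59.3°) tan(+10.512°) = -0.3125, h₀ = 1.8886 rad.
Bracket: h₀ sin ϕ sin δ + cos ϕ cos δ sin h₀ = 1.8886×0.85985×0.18245 + 0.51054×0.98322×0.94991 = 0.296283 + 0.476829 = 0.773112.
Q̄ = (S_0/π) × [bracket] = (1361/π) × 0.773112 = 334.93 W/m².
— Configuration B (ϕ=-63.6°):
cos h₀ = −tan(-63.6°) tan(+1.700°) = 0.0598, h₀ = 1.5110 rad.
Bracket: h₀ sin ϕ sin δ + cos ϕ cos δ sin h₀ = 1.5110×-0.89571×0.02967 + 0.44464×0.99956×0.99821 = -0.040156 + 0.443649 = 0.403493.
Q̄ = (S_0/π) × [bracket] = (1361/π) × 0.403493 = 174.80 W/m².
Ratio Q̄_A / Q̄_B = 334.93 / 174.80 = 1.916.

Q̄_A / Q̄_B ≈ 1.92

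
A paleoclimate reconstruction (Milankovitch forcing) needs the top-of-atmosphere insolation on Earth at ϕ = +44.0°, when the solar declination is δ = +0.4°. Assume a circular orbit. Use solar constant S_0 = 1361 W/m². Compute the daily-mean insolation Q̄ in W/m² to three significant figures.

cos h₀ = −tan(+44.0°) tan(+0.400°) = -0.0067, h₀ = 1.5775 rad.
Bracket: h₀ sin ϕ sin δ + cos ϕ cos δ sin h₀ = 1.5775×0.69466×0.00698 + 0.71934×0.99998×0.99998 = 0.007649 + 0.719311 = 0.726960.
Q̄ = (S_0/π) × [bracket] = (1361/π) × 0.726960 = 314.9 W/m².

Q̄ ≈ 315 W/m²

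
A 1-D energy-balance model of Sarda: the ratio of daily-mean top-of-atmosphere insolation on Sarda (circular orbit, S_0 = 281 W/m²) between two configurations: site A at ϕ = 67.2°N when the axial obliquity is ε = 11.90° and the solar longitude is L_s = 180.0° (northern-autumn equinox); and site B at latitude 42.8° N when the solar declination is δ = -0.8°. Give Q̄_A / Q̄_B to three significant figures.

— Configuration A (ϕ=+67.2°):
Solar declination: sin δ = sin ε · sin L_s = sin 11.90° × sin 180.0° = 0.00000, so δ = +0.000°.
cos h₀ = −tan(+67.2°) tan(+0.000°) = -0.0000, h₀ = 1.5708 rad.
Bracket: h₀ sin ϕ sin δ + cos ϕ cos δ sin h₀ = 1.5708×0.92186×0.00000 + 0.38752×1.00000×1.00000 = 0.000000 + 0.387520 = 0.387520.
Q̄ = (S_0/π) × [bracket] = (281/π) × 0.387520 = 34.662 W/m².
— Configuration B (ϕ=+42.8°):
cos h₀ = −tan(+42.8°) tan(-0.800°) = 0.0129, h₀ = 1.5579 rad.
Bracket: h₀ sin ϕ sin δ + cos ϕ cos δ sin h₀ = 1.5579×0.67944×-0.01396 + 0.73373×0.99990×0.99992 = -0.014777 + 0.733598 = 0.718821.
Q̄ = (S_0/π) × [bracket] = (281/π) × 0.718821 = 64.295 W/m².
Ratio Q̄_A / Q̄_B = 34.662 / 64.295 = 0.5391.

Q̄_A / Q̄_B ≈ 0.539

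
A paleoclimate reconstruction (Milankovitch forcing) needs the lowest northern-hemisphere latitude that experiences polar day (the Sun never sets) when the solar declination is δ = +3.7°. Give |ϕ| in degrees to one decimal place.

Polar day requires cos h₀ = −tan ϕ tan δ ≤ −1, i.e. tan ϕ tan δ ≥ 1.
The boundary is |tan ϕ| · |tan δ| = 1, so |ϕ| = 90° − |δ| = 90° − 3.7° = 86.3° in the northern hemisphere.

|ϕ| = 86.3°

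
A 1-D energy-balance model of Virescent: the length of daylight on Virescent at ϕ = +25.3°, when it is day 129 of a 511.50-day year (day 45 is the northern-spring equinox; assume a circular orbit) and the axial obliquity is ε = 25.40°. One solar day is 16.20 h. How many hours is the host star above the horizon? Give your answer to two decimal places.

9.07 h

Solar longitude: L_s = 360° × (129 − 45)/511.50 = 59.120°.
sin δ = sin 25.40° × sin 59.120° = 0.36813, so δ = +21.600°.
cos h₀ = −tan ϕ · tan δ = −tan(+25.3°) × tan(+21.600°) = -0.1872, so h₀ = 1.7591 rad = 100.79°.
Daylight = 2h₀/(2π) × 16.20 h = (1.7591/π) × 16.20 = 9.07 h.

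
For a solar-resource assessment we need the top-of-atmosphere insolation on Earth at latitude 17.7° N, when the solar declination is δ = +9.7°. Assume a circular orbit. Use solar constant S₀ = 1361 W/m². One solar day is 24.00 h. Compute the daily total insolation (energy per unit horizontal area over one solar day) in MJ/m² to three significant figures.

cos H₀ = −tan(+17.7°) tan(+9.700°) = -0.0546, H₀ = 1.6254 rad.
Bracket: H₀ sin φ sin δ + cos φ cos δ sin H₀ = 1.6254×0.30403×0.16849 + 0.95266×0.98570×0.99851 = 0.083263 + 0.937638 = 1.020901.
Q̄ = (S₀/π) × [bracket] = (1361/π) × 1.020901 = 442.27 W/m².
Daily total = Q̄ × 24.00 h × 3600 s/h = 442.27 × 24.00 × 3600 / 10⁶ = 38.21 MJ/m².

38.2 MJ/m²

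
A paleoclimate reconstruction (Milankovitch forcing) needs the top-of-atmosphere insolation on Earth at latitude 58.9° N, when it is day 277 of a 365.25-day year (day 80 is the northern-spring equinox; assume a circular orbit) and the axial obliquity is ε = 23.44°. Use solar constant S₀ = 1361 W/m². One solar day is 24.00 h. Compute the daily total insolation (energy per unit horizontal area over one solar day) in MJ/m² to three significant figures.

14.6 MJ/m²

Solar longitude: λ_s = 360° × (277 − 80)/365.25 = 194.168°.
sin δ = sin 23.44° × sin 194.168° = -0.09737, so δ = -5.588°.
cos H₀ = −tan(+58.9°) tan(-5.588°) = 0.1622, H₀ = 1.4079 rad.
Bracket: H₀ sin φ sin δ + cos φ cos δ sin H₀ = 1.4079×0.85627×-0.09737 + 0.51653×0.99525×0.98676 = -0.117384 + 0.507270 = 0.389886.
Q̄ = (S₀/π) × [bracket] = (1361/π) × 0.389886 = 168.91 W/m².
Daily total = Q̄ × 24.00 h × 3600 s/h = 168.91 × 24.00 × 3600 / 10⁶ = 14.59 MJ/m².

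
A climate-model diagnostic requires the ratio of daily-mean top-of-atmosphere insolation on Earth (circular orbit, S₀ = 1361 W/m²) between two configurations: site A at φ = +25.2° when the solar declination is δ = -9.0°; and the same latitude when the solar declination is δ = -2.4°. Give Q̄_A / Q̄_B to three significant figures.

— Configuration A (φ=+25.2°):
cos H₀ = −tan(+25.2°) tan(-9.000°) = 0.0745, H₀ = 1.4962 rad.
Bracket: H₀ sin φ sin δ + cos φ cos δ sin H₀ = 1.4962×0.42578×-0.15643 + 0.90483×0.98769×0.99722 = -0.099654 + 0.891207 = 0.791553.
Q̄ = (S₀/π) × [bracket] = (1361/π) × 0.791553 = 342.92 W/m².
— Configuration B (φ=+25.2°):
cos H₀ = −tan(+25.2°) tan(-2.400°) = 0.0197, H₀ = 1.5511 rad.
Bracket: H₀ sin φ sin δ + cos φ cos δ sin H₀ = 1.5511×0.42578×-0.04188 + 0.90483×0.99912×0.99981 = -0.027659 + 0.903862 = 0.876203.
Q̄ = (S₀/π) × [bracket] = (1361/π) × 0.876203 = 379.59 W/m².
Ratio Q̄_A / Q̄_B = 342.92 / 379.59 = 0.9034.

Q̄_A / Q̄_B ≈ 0.903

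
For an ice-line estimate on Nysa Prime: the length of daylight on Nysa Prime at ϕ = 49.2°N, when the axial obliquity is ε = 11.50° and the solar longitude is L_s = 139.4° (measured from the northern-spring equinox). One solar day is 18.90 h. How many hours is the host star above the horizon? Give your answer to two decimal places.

10.37 h

Solar declination: sin δ = sin ε · sin L_s = sin 11.50° × sin 139.4° = 0.12974, so δ = +7.455°.
cos h₀ = −tan ϕ · tan δ = −tan(+49.2°) × tan(+7.455°) = -0.1516, so h₀ = 1.7230 rad = 98.72°.
Daylight = 2h₀/(2π) × 18.90 h = (1.7230/π) × 18.90 = 10.37 h.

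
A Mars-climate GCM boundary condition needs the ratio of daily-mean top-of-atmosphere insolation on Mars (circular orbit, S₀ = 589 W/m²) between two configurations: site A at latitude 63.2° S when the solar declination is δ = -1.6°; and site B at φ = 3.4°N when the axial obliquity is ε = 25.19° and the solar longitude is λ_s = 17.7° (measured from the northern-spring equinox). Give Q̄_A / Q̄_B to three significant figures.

Q̄_A / Q̄_B ≈ 0.490

— Configuration A (φ=-63.2°):
cos H₀ = −tan(-63.2°) tan(-1.600°) = -0.0553, H₀ = 1.6261 rad.
Bracket: H₀ sin φ sin δ + cos φ cos δ sin H₀ = 1.6261×-0.89259×-0.02792 + 0.45088×0.99961×0.99847 = 0.040524 + 0.450015 = 0.490539.
Q̄ = (S₀/π) × [bracket] = (589/π) × 0.490539 = 91.968 W/m².
— Configuration B (φ=+3.4°):
Solar declination: sin δ = sin ε · sin λ_s = sin 25.19° × sin 17.7° = 0.12940, so δ = +7.435°.
cos H₀ = −tan(+3.4°) tan(+7.435°) = -0.0078, H₀ = 1.5785 rad.
Bracket: H₀ sin φ sin δ + cos φ cos δ sin H₀ = 1.5785×0.05931×0.12940 + 0.99824×0.99159×0.99997 = 0.012115 + 0.989815 = 1.001930.
Q̄ = (S₀/π) × [bracket] = (589/π) × 1.001930 = 187.85 W/m².
Ratio Q̄_A / Q̄_B = 91.968 / 187.85 = 0.4896.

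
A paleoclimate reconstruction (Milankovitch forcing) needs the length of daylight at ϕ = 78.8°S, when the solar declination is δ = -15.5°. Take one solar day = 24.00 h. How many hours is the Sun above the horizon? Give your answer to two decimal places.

Sunrise equation: cos h₀ = −tan ϕ · tan δ = -1.4006 ≤ −1, so the Sun never sets (polar day) and h₀ = π.
Daylight = 2h₀/(2π) × 24.00 h = (3.1416/π) × 24.00 = 24.00 h.

24.00 h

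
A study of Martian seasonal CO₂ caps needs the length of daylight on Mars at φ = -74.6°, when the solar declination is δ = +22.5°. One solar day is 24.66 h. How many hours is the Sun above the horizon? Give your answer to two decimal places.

0.00 h

cos H₀ = −tan φ · tan δ = 1.5038 ≥ 1, so the Sun never rises (polar night) and H₀ = 0.
Daylight = 2H₀/(2π) × 24.66 h = (0.0000/π) × 24.66 = 0.00 h.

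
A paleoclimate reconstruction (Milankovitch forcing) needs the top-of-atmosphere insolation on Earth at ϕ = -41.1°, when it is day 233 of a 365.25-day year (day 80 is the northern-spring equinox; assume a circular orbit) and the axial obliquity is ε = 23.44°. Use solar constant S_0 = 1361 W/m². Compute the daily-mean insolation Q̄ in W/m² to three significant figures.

Solar longitude: L_s = 360° × (233 − 80)/365.25 = 150.801°.
sin δ = sin 23.44° × sin 150.801° = 0.19406, so δ = +11.190°.
cos h₀ = −tan(-41.1°) tan(+11.190°) = 0.1726, h₀ = 1.3974 rad.
Bracket: h₀ sin ϕ sin δ + cos ϕ cos δ sin h₀ = 1.3974×-0.65738×0.19406 + 0.75356×0.98099×0.98500 = -0.178268 + 0.728146 = 0.549878.
Q̄ = (S_0/π) × [bracket] = (1361/π) × 0.549878 = 238.2 W/m².

Q̄ ≈ 238 W/m²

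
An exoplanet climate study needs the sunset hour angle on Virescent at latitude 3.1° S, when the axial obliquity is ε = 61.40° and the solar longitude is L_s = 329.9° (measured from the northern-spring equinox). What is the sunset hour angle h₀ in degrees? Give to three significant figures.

Solar declination: sin δ = sin ε · sin L_s = sin 61.40° × sin 329.9° = -0.44032, so δ = -26.124°.
cos h₀ = −tan ϕ · tan δ = −tan(-3.1°) × tan(-26.124°) = -0.0266, so h₀ = 1.5974 rad = 91.52°.

h₀ = 91.5°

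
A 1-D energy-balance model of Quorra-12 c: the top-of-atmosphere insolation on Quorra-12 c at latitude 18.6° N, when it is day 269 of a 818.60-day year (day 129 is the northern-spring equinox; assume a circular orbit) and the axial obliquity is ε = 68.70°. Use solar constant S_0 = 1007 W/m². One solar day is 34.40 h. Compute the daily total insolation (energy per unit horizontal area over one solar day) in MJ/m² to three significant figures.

40.4 MJ/m²

Solar longitude: L_s = 360° × (269 − 129)/818.60 = 61.569°.
sin δ = sin 68.70° × sin 61.569° = 0.81932, so δ = +55.017°.
cos h₀ = −tan(+18.6°) tan(+55.017°) = -0.4809, h₀ = 2.0725 rad.
Bracket: h₀ sin ϕ sin δ + cos ϕ cos δ sin h₀ = 2.0725×0.31896×0.81932 + 0.94777×0.57334×0.87676 = 0.541607 + 0.476427 = 1.018034.
Q̄ = (S_0/π) × [bracket] = (1007/π) × 1.018034 = 326.32 W/m².
Daily total = Q̄ × 34.40 h × 3600 s/h = 326.32 × 34.40 × 3600 / 10⁶ = 40.41 MJ/m².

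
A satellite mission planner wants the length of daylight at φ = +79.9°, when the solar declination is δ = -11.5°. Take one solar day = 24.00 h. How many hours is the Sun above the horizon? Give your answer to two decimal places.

cos H₀ = −tan φ · tan δ = 1.1422 ≥ 1, so the Sun never rises (polar night) and H₀ = 0.
Daylight = 2H₀/(2π) × 24.00 h = (0.0000/π) × 24.00 = 0.00 h.

0.00 h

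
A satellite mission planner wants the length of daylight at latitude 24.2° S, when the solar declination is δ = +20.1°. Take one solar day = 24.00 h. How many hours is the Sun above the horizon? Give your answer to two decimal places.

10.74 h

cos H₀ = −tan φ · tan δ = −tan(-24.2°) × tan(+20.100°) = 0.1645, so H₀ = 1.4056 rad = 80.53°.
Daylight = 2H₀/(2π) × 24.00 h = (1.4056/π) × 24.00 = 10.74 h.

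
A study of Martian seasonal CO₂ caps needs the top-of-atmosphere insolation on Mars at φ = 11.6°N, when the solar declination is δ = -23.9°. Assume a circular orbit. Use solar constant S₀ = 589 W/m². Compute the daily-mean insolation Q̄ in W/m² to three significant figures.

cos H₀ = −tan(+11.6°) tan(-23.900°) = 0.0910, H₀ = 1.4797 rad.
Bracket: H₀ sin φ sin δ + cos φ cos δ sin H₀ = 1.4797×0.20108×-0.40514 + 0.97958×0.91425×0.99585 = -0.120545 + 0.891864 = 0.771319.
Q̄ = (S₀/π) × [bracket] = (589/π) × 0.771319 = 144.6 W/m².

Q̄ ≈ 145 W/m²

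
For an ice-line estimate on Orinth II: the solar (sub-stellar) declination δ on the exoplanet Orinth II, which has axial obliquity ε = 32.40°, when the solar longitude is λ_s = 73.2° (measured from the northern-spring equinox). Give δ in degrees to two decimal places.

δ = +30.86°

sin δ = sin ε · sin λ_s = sin 32.40° × sin 73.2° = 0.512957.
δ = arcsin(0.512957) = +30.86°.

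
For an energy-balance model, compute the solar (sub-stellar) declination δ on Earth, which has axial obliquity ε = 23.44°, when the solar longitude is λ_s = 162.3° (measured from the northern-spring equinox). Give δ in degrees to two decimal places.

δ = +6.95°

sin δ = sin ε · sin λ_s = sin 23.44° × sin 162.3° = 0.120941.
δ = arcsin(0.120941) = +6.95°.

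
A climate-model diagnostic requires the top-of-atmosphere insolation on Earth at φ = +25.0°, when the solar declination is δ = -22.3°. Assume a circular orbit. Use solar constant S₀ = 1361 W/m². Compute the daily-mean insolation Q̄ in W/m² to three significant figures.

cos H₀ = −tan(+25.0°) tan(-22.300°) = 0.1912, H₀ = 1.3784 rad.
Bracket: H₀ sin φ sin δ + cos φ cos δ sin H₀ = 1.3784×0.42262×-0.37946 + 0.90631×0.92521×0.98154 = -0.221050 + 0.823048 = 0.601998.
Q̄ = (S₀/π) × [bracket] = (1361/π) × 0.601998 = 260.8 W/m².

Q̄ ≈ 261 W/m²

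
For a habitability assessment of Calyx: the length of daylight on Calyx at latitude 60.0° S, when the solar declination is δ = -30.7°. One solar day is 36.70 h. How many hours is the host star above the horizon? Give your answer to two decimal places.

36.70 h

Sunrise equation: cos H₀ = −tan φ · tan δ = -1.0284 ≤ −1, so the host star never sets (polar day) and H₀ = π.
Daylight = 2H₀/(2π) × 36.70 h = (3.1416/π) × 36.70 = 36.70 h.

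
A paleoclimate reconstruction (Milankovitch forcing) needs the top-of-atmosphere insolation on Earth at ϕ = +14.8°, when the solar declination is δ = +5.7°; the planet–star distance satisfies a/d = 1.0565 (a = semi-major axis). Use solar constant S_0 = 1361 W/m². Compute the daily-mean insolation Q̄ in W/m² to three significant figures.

cos h₀ = −tan(+14.8°) tan(+5.700°) = -0.0264, h₀ = 1.5972 rad.
Bracket: h₀ sin ϕ sin δ + cos ϕ cos δ sin h₀ = 1.5972×0.25545×0.09932 + 0.96682×0.99506×0.99965 = 0.040523 + 0.961707 = 1.002230.
Inverse-square distance factor (a/d)² = 1.0565² = 1.116192.
Q̄ = (S_0/π) × 1.116192 × [bracket] = (1361/π) × 1.116192 × 1.002230 = 484.6 W/m².

Q̄ ≈ 485 W/m²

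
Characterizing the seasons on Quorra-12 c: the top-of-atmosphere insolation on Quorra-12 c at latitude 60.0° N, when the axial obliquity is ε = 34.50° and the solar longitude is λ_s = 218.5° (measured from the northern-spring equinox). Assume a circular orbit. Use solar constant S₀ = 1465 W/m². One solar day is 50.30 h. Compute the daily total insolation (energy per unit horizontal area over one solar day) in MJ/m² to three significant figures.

7.77 MJ/m²

Solar declination: sin δ = sin ε · sin λ_s = sin 34.50° × sin 218.5° = -0.35260, so δ = -20.646°.
cos H₀ = −tan(+60.0°) tan(-20.646°) = 0.6526, H₀ = 0.8597 rad.
Bracket: H₀ sin φ sin δ + cos φ cos δ sin H₀ = 0.8597×0.86603×-0.35260 + 0.50000×0.93578×0.75768 = -0.262520 + 0.354511 = 0.091991.
Q̄ = (S₀/π) × [bracket] = (1465/π) × 0.091991 = 42.898 W/m².
Daily total = Q̄ × 50.30 h × 3600 s/h = 42.898 × 50.30 × 3600 / 10⁶ = 7.768 MJ/m².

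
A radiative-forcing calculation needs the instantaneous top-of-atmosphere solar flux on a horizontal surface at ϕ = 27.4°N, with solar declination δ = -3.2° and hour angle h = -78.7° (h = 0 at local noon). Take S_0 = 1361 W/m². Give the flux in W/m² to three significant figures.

201 W/m²

cos θ_z = sin ϕ sin δ + cos ϕ cos δ cos h = -0.025689 + 0.173693 = 0.148004.
Flux = S_0 · cos θ_z = 1361 × 0.148004 = 201.4 W/m².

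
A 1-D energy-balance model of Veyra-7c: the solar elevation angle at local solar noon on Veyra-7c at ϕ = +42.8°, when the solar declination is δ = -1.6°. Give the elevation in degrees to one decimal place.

At local noon the hour angle is zero, so the zenith angle equals |ϕ − δ| = |+42.8° − (-1.600°)| = 44.400°.
Elevation = 90° − 44.400° = 45.6°.

45.6°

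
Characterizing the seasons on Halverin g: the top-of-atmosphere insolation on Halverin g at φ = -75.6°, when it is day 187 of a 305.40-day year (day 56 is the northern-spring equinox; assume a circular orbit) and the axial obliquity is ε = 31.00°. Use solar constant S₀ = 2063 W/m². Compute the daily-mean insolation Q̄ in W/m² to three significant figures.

Solar longitude: λ_s = 360° × (187 − 56)/305.40 = 154.420°.
sin δ = sin 31.00° × sin 154.420° = 0.22237, so δ = +12.849°.
cos H₀ = −tan(-75.6°) tan(+12.849°) = 0.8883, H₀ = 0.4771 rad.
Bracket: H₀ sin φ sin δ + cos φ cos δ sin H₀ = 0.4771×-0.96858×0.22237 + 0.24869×0.97496×0.45919 = -0.102759 + 0.111336 = 0.008577.
Q̄ = (S₀/π) × [bracket] = (2063/π) × 0.008577 = 5.632 W/m².

Q̄ ≈ 5.63 W/m²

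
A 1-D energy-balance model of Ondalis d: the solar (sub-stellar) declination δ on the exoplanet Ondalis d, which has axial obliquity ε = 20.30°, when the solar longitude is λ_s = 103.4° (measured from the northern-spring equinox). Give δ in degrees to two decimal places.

sin δ = sin ε · sin λ_s = sin 20.30° × sin 103.4° = 0.337491.
δ = arcsin(0.337491) = +19.72°.

δ = +19.72°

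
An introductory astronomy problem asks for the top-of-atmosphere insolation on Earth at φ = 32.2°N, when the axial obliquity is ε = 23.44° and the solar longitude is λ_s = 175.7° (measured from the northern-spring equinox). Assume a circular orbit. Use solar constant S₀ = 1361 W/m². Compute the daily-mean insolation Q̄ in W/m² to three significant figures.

Solar declination: sin δ = sin ε · sin λ_s = sin 23.44° × sin 175.7° = 0.02983, so δ = +1.709°.
cos H₀ = −tan(+32.2°) tan(+1.709°) = -0.0188, H₀ = 1.5896 rad.
Bracket: H₀ sin φ sin δ + cos φ cos δ sin H₀ = 1.5896×0.53288×0.02983 + 0.84619×0.99956×0.99982 = 0.025268 + 0.845665 = 0.870933.
Q̄ = (S₀/π) × [bracket] = (1361/π) × 0.870933 = 377.3 W/m².

Q̄ ≈ 377 W/m²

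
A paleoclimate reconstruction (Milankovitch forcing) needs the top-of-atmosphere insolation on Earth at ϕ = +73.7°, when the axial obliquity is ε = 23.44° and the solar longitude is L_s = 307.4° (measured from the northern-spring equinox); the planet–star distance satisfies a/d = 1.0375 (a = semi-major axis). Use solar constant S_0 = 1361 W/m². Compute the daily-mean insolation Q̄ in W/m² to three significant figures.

Solar declination: sin δ = sin ε · sin L_s = sin 23.44° × sin 307.4° = -0.31601, so δ = -18.422°.
cos h₀ = −tan(+73.7°) tan(-18.422°) = 1.1390 ≥ 1 ⇒ polar night, h₀ = 0 and Q̄ = 0.
Inverse-square distance factor (a/d)² = 1.0375² = 1.076406.

Q̄ ≈ 0.00 W/m²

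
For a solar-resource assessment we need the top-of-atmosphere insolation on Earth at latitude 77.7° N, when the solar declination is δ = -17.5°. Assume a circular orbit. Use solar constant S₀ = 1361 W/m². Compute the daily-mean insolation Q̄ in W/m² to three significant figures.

cos H₀ = −tan(+77.7°) tan(-17.500°) = 1.4461 ≥ 1 ⇒ polar night, H₀ = 0 and Q̄ = 0.

Q̄ ≈ 0.00 W/m²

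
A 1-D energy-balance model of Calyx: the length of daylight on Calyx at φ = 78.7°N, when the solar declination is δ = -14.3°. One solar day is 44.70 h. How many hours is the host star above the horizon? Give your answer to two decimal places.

cos H₀ = −tan φ · tan δ = 1.2756 ≥ 1, so the host star never rises (polar night) and H₀ = 0.
Daylight = 2H₀/(2π) × 44.70 h = (0.0000/π) × 44.70 = 0.00 h.

0.00 h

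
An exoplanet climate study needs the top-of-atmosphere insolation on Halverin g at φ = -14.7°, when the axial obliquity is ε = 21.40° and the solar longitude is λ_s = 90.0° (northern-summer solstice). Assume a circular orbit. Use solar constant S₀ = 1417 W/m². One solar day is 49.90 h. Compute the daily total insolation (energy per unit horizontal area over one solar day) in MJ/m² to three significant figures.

61.6 MJ/m²

Solar declination: sin δ = sin ε · sin λ_s = sin 21.40° × sin 90.0° = 0.36488, so δ = +21.400°.
cos H₀ = −tan(-14.7°) tan(+21.400°) = 0.1028, H₀ = 1.4678 rad.
Bracket: H₀ sin φ sin δ + cos φ cos δ sin H₀ = 1.4678×-0.25376×0.36488 + 0.96727×0.93106×0.99470 = -0.135906 + 0.895813 = 0.759907.
Q̄ = (S₀/π) × [bracket] = (1417/π) × 0.759907 = 342.75 W/m².
Daily total = Q̄ × 49.90 h × 3600 s/h = 342.75 × 49.90 × 3600 / 10⁶ = 61.57 MJ/m².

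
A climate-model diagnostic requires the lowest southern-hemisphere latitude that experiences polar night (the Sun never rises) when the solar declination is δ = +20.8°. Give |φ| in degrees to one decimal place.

Polar night requires cos H₀ = −tan φ tan δ ≥ 1, i.e. tan φ tan δ ≤ −1.
The boundary is |tan φ| · |tan δ| = 1, so |φ| = 90° − |δ| = 90° − 20.8° = 69.2° in the southern hemisphere.

|φ| = 69.2°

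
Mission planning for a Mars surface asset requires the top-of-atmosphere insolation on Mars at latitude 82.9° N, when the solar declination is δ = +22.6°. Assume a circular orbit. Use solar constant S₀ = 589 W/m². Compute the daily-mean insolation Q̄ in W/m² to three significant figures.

Q̄ ≈ 225 W/m²

cos H₀ = −tan(+82.9°) tan(+22.600°) = -3.3419 ≤ −1 ⇒ polar day, H₀ = π.
Bracket: H₀ sin φ sin δ + cos φ cos δ sin H₀ = 3.1416×0.99233×0.38430 + 0.12360×0.92321×0.00000 = 1.198057 + 0.000000 = 1.198057.
Q̄ = (S₀/π) × [bracket] = (589/π) × 1.198057 = 224.6 W/m².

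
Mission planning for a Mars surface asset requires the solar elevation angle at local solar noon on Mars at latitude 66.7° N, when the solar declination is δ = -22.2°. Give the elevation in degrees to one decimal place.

1.1°

At local noon the hour angle is zero, so the zenith angle equals |φ − δ| = |+66.7° − (-22.200°)| = 88.900°.
Elevation = 90° − 88.900° = 1.1°.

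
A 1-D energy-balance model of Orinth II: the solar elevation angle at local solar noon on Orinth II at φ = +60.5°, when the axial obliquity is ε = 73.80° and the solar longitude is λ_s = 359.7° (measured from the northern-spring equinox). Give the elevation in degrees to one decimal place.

Solar declination: sin δ = sin ε · sin λ_s = sin 73.80° × sin 359.7° = -0.00503, so δ = -0.288°.
At local noon the hour angle is zero, so the zenith angle equals |φ − δ| = |+60.5° − (-0.288°)| = 60.788°.
Elevation = 90° − 60.788° = 29.2°.

29.2°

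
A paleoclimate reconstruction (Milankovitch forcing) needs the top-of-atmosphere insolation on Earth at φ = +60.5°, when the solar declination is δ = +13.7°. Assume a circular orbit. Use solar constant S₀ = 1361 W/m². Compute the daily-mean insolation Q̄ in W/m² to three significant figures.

cos H₀ = −tan(+60.5°) tan(+13.700°) = -0.4309, H₀ = 2.0163 rad.
Bracket: H₀ sin φ sin δ + cos φ cos δ sin H₀ = 2.0163×0.87036×0.23684 + 0.49242×0.97155×0.90241 = 0.415632 + 0.431723 = 0.847355.
Q̄ = (S₀/π) × [bracket] = (1361/π) × 0.847355 = 367.1 W/m².

Q̄ ≈ 367 W/m²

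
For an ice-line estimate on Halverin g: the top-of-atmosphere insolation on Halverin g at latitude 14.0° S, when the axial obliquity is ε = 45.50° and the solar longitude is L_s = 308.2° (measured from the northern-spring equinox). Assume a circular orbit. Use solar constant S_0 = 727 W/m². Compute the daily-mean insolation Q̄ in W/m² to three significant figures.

Solar declination: sin δ = sin ε · sin L_s = sin 45.50° × sin 308.2° = -0.56051, so δ = -34.091°.
cos h₀ = −tan(-14.0°) tan(-34.091°) = -0.1688, h₀ = 1.7404 rad.
Bracket: h₀ sin ϕ sin δ + cos ϕ cos δ sin h₀ = 1.7404×-0.24192×-0.56051 + 0.97030×0.82815×0.98566 = 0.235996 + 0.792031 = 1.028027.
Q̄ = (S_0/π) × [bracket] = (727/π) × 1.028027 = 237.9 W/m².

Q̄ ≈ 238 W/m²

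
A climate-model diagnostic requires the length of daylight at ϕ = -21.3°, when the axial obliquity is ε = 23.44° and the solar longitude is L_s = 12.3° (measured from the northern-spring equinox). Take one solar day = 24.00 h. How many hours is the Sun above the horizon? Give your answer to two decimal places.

Solar declination: sin δ = sin ε · sin L_s = sin 23.44° × sin 12.3° = 0.08474, so δ = +4.861°.
cos h₀ = −tan ϕ · tan δ = −tan(-21.3°) × tan(+4.861°) = 0.0332, so h₀ = 1.5376 rad = 88.10°.
Daylight = 2h₀/(2π) × 24.00 h = (1.5376/π) × 24.00 = 11.75 h.

11.75 h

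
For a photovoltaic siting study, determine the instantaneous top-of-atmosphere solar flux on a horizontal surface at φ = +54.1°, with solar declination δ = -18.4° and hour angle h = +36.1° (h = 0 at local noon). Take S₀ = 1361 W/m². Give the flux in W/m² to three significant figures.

264 W/m²

cos θ_z = sin φ sin δ + cos φ cos δ cos h = -0.255689 + 0.449561 = 0.193872.
Flux = S₀ · cos θ_z = 1361 × 0.193872 = 263.9 W/m².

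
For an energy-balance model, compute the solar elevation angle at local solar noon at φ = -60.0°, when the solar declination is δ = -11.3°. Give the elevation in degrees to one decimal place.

At local noon the hour angle is zero, so the zenith angle equals |φ − δ| = |-60.0° − (-11.300°)| = 48.700°.
Elevation = 90° − 48.700° = 41.3°.

41.3°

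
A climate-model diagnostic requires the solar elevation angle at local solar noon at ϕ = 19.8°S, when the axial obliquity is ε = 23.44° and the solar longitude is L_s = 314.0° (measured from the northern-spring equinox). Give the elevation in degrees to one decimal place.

Solar declination: sin δ = sin ε · sin L_s = sin 23.44° × sin 314.0° = -0.28615, so δ = -16.627°.
At local noon the hour angle is zero, so the zenith angle equals |ϕ − δ| = |-19.8° − (-16.627°)| = 3.173°.
Elevation = 90° − 3.173° = 86.8°.

86.8°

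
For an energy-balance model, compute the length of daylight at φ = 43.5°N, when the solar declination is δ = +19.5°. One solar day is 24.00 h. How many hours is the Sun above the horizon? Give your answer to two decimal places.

cos H₀ = −tan φ · tan δ = −tan(+43.5°) × tan(+19.500°) = -0.3360, so H₀ = 1.9135 rad = 109.64°.
Daylight = 2H₀/(2π) × 24.00 h = (1.9135/π) × 24.00 = 14.62 h.

14.62 h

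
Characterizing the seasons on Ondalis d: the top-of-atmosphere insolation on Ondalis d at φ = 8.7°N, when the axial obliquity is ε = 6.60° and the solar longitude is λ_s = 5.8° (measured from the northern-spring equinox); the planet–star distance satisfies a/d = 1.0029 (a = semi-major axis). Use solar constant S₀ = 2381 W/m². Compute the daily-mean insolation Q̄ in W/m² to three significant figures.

Q̄ ≈ 756 W/m²

Solar declination: sin δ = sin ε · sin λ_s = sin 6.60° × sin 5.8° = 0.01162, so δ = +0.666°.
cos H₀ = −tan(+8.7°) tan(+0.666°) = -0.0018, H₀ = 1.5726 rad.
Bracket: H₀ sin φ sin δ + cos φ cos δ sin H₀ = 1.5726×0.15126×0.01162 + 0.98849×0.99993×1.00000 = 0.002764 + 0.988421 = 0.991185.
Inverse-square distance factor (a/d)² = 1.0029² = 1.005808.
Q̄ = (S₀/π) × 1.005808 × [bracket] = (2381/π) × 1.005808 × 0.991185 = 755.6 W/m².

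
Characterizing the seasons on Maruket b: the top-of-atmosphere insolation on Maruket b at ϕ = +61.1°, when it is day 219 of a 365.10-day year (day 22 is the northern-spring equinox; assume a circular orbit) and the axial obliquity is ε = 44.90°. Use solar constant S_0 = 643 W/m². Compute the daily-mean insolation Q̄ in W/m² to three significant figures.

Solar longitude: L_s = 360° × (219 − 22)/365.10 = 194.248°.
sin δ = sin 44.90° × sin 194.248° = -0.17373, so δ = -10.005°.
cos h₀ = −tan(+61.1°) tan(-10.005°) = 0.3196, h₀ = 1.2455 rad.
Bracket: h₀ sin ϕ sin δ + cos ϕ cos δ sin h₀ = 1.2455×0.87546×-0.17373 + 0.48328×0.98479×0.94756 = -0.189433 + 0.450972 = 0.261539.
Q̄ = (S_0/π) × [bracket] = (643/π) × 0.261539 = 53.53 W/m².

Q̄ ≈ 53.5 W/m²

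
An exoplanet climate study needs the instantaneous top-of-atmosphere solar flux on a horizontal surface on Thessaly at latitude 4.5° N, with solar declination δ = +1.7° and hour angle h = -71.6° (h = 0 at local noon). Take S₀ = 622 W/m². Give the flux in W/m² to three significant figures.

197 W/m²

cos θ_z = sin φ sin δ + cos φ cos δ cos h = 0.002328 + 0.314537 = 0.316865.
Flux = S₀ · cos θ_z = 622 × 0.316865 = 197.1 W/m².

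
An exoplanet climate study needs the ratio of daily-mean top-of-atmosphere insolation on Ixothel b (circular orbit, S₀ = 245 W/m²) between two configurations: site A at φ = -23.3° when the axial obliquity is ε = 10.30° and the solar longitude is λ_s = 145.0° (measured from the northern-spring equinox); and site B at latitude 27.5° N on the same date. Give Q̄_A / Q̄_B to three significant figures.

Q̄_A / Q̄_B ≈ 0.888

— Configuration A (φ=-23.3°):
Solar declination: sin δ = sin ε · sin λ_s = sin 10.30° × sin 145.0° = 0.10256, so δ = +5.886°.
cos H₀ = −tan(-23.3°) tan(+5.886°) = 0.0444, H₀ = 1.5264 rad.
Bracket: H₀ sin φ sin δ + cos φ cos δ sin H₀ = 1.5264×-0.39555×0.10256 + 0.91845×0.99473×0.99901 = -0.061922 + 0.912705 = 0.850783.
Q̄ = (S₀/π) × [bracket] = (245/π) × 0.850783 = 66.349 W/m².
— Configuration B (φ=+27.5°):
cos H₀ = −tan(+27.5°) tan(+5.886°) = -0.0537, H₀ = 1.6245 rad.
Bracket: H₀ sin φ sin δ + cos φ cos δ sin H₀ = 1.6245×0.46175×0.10256 + 0.88701×0.99473×0.99856 = 0.076932 + 0.881065 = 0.957997.
Q̄ = (S₀/π) × [bracket] = (245/π) × 0.957997 = 74.710 W/m².
Ratio Q̄_A / Q̄_B = 66.349 / 74.710 = 0.8881.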